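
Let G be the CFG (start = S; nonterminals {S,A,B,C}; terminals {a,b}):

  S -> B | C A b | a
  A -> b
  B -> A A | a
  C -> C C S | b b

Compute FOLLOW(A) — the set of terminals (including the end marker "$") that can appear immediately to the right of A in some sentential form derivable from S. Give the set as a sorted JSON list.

Compute FIRST by fixpoint:
iter 1:
  A via A→b: +{b}
  B via B→A A: +{b}
  B via B→a: +{a}
  C via C→b b: +{b}
  S via S→B: +{a,b}
  S: {a,b}  A: {b}  B: {a,b}  C: {b}
iter 2: (stable)
  S: {a,b}  A: {b}  B: {a,b}  C: {b}

FOLLOW sets:
seed FOLLOW(S) with $
[1]
  B→A A: FOLLOW(A) ⊇ FIRST(A) = {b}; new: +{b}
  C→C C S: FOLLOW(C) ⊇ FIRST(C) = {b}; new: +{b}
  C→C C S: FOLLOW(C) ⊇ FIRST(S) = {a,b}; new: +{a}
  C→C C S: FOLLOW(S) ⊇ FOLLOW(C) ⊇ {a,b}; new: +{a,b}
  S→B: FOLLOW(B) ⊇ FOLLOW(S) ⊇ {$,a,b}; new: +{$,a,b}
  FOLLOW[S]={$,a,b}  FOLLOW[A]={b}  FOLLOW[B]={$,a,b}  FOLLOW[C]={a,b}
[2]
  B→A A: FOLLOW(A) ⊇ FOLLOW(B) ⊇ {$,a,b}; new: +{$,a}
  FOLLOW[S]={$,a,b}  FOLLOW[A]={$,a,b}  FOLLOW[B]={$,a,b}  FOLLOW[C]={a,b}
[3] (no change)
  FOLLOW[S]={$,a,b}  FOLLOW[A]={$,a,b}  FOLLOW[B]={$,a,b}  FOLLOW[C]={a,b}

FOLLOW(A) = ["$", "a", "b"]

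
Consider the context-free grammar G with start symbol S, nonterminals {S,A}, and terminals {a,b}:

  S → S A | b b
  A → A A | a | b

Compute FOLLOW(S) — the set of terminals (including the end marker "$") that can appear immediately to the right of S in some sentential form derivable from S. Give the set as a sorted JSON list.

Compute FIRST by fixpoint:
round 1:
  A via A→a: +{a}
  A via A→b: +{b}
  S via S→b b: +{b}
  S: {b}  A: {a,b}
round 2: (stable)
  S: {b}  A: {a,b}

Compute FOLLOW by fixpoint:
initialize: $ ∈ FOLLOW(S)
[1]
  A→A A: FOLLOW(A) ⊇ FIRST(A) = {a,b}; new: +{a,b}
  S→S A: FOLLOW(S) ⊇ FIRST(A) = {a,b}; new: +{a,b}
  S→S A: FOLLOW(A) ⊇ FOLLOW(S) ⊇ {$,a,b}; new: +{$}
  FOLLOW[S]={$,a,b}  FOLLOW[A]={$,a,b}
[2] done
  FOLLOW[S]={$,a,b}  FOLLOW[A]={$,a,b}

FOLLOW(S) = ["$", "a", "b"]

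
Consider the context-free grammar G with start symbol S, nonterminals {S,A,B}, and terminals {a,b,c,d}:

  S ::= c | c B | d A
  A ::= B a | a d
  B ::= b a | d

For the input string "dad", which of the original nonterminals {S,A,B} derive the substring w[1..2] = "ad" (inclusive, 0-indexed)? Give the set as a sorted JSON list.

CNF form of G:
  S -> T1 A | T3 B | c
  A -> B T0 | T0 T1
  B -> T2 T0 | d
  T0 -> a
  T1 -> d
  T2 -> b
  T3 -> c

CYK fill — only the sub-triangle for w[1..2]:
  T[1,1] 'a' = {T0}  orig:{}
  T[2,2] 'd' = {B,T1}  orig:{B}
  T[1,2] 'ad' = {A}

Original NTs in T[1,2] deriving "ad": ["A"]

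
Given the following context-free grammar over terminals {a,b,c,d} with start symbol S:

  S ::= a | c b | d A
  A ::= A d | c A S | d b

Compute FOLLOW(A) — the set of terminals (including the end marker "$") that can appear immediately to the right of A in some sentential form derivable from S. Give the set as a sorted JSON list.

Compute FIRST by fixpoint:
round 1:
  A via A→c A S: +{c}
  A via A→d b: +{d}
  S via S→a: +{a}
  S via S→c b: +{c}
  S via S→d A: +{d}
  FIRST[S]={a,c,d}  FIRST[A]={c,d}
round 2: (stable)
  FIRST[S]={a,c,d}  FIRST[A]={c,d}

FOLLOW iteration:
seed FOLLOW(S) with $
iter 1:
  A→A d: FOLLOW(A) ⊇ FIRST(d) = {d}; new: +{d}
  A→c A S: FOLLOW(A) ⊇ FIRST(S) = {a,c,d}; new: +{a,c}
  A→c A S: FOLLOW(S) ⊇ FOLLOW(A) ⊇ {a,c,d}; new: +{a,c,d}
  S→d A: FOLLOW(A) ⊇ FOLLOW(S) ⊇ {$,a,c,d}; new: +{$}
  FOLLOW[S]={$,a,c,d}  FOLLOW[A]={$,a,c,d}
iter 2: (no change)
  FOLLOW[S]={$,a,c,d}  FOLLOW[A]={$,a,c,d}

FOLLOW(A) = ["$", "a", "c", "d"]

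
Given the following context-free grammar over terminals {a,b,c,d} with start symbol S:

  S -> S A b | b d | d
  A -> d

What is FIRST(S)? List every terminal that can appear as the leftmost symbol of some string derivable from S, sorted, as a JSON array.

FIRST iteration:
round 1:
  A via A→d: +{d}
  S via S→b d: +{b}
  S via S→d: +{d}
  FIRST(S)={b,d}  FIRST(A)={d}
round 2: (stable)
  FIRST(S)={b,d}  FIRST(A)={d}

FIRST(S) = ["b", "d"]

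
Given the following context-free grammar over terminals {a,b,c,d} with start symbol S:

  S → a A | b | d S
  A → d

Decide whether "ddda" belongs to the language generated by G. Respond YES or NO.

CNF form of G:
  S -> T0 A | T1 S | b
  A -> d
  T0 -> a
  T1 -> d

Fill CYK table bottom-up:
  [0..0]={A,T1}  "d"  orig:{A}
  [1..1]={A,T1}  "d"  orig:{A}
  [2..2]={A,T1}  "d"  orig:{A}
  [3..3]={T0}  "a"  orig:{}
  [0..1]=∅  "dd"
  [1..2]=∅  "dd"
  [2..3]=∅  "da"
  [0..2]=∅  "ddd"
  [1..3]=∅  "dda"
  [0..3]=∅  "ddda"

S ∉ T[0,3] ⇒ NO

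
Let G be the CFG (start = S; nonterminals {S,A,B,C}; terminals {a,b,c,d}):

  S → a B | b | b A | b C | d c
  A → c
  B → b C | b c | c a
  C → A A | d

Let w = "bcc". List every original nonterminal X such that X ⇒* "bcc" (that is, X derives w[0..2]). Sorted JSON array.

CNF form of G:
  S -> T0 A | T0 C | T2 B | T3 T1 | b
  A -> c
  B -> T0 C | T0 T1 | T1 T2
  C -> A A | d
  T0 -> b
  T1 -> c
  T2 -> a
  T3 -> d

Fill CYK table bottom-up (cells [i..j] with 0 ≤ i ≤ j ≤ 2 only):
  T[0,0] 'b' = {S,T0}  orig:{S}
  T[1,1] 'c' = {A,T1}  orig:{A}
  T[2,2] 'c' = {A,T1}  orig:{A}
  T[0,1] 'bc' = {B,S}
  T[1,2] 'cc' = {C}
  T[0,2] 'bcc' = {B,S}

Original NTs in T[0,2] deriving "bcc": ["B", "S"]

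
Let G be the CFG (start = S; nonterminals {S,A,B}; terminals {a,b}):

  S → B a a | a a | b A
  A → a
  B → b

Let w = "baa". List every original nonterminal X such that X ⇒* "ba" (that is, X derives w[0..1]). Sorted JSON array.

Convert to CNF:
  S -> B X2 | T0 T0 | T1 A
  A -> a
  B -> b
  T0 -> a
  T1 -> b
  X2 -> T0 T0

Fill CYK table bottom-up — only the sub-triangle for w[0..1]:
  T[0,0] 'b' = {B,T1}  orig:{B}
  T[1,1] 'a' = {A,T0}  orig:{A}
  T[0,1] 'ba' = {S}

Original NTs in T[0,1] deriving "ba": ["S"]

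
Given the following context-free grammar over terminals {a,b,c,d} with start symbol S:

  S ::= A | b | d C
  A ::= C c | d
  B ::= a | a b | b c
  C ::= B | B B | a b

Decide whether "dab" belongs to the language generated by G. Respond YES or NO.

Convert to CNF:
  S -> C T0 | T3 C | b | d
  A -> C T0 | d
  B -> T1 T2 | T2 T0 | a
  C -> B B | T1 T2 | T2 T0 | a
  T0 -> c
  T1 -> a
  T2 -> b
  T3 -> d

CYK table (by increasing span):
  [0..0]={A,S,T3}  "d"  orig:{A,S}
  [1..1]={B,C,T1}  "a"  orig:{B,C}
  [2..2]={S,T2}  "b"  orig:{S}
  [0..1]={S}  "da"
  [1..2]={B,C}  "ab"
  [0..2]={S}  "dab"

S ∈ T[0,2] ⇒ YES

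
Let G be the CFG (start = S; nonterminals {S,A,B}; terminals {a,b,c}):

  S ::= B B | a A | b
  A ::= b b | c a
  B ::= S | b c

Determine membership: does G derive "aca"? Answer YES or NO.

CNF form of G:
  S -> B B | T2 A | b
  A -> T0 T0 | T1 T2
  B -> B B | T0 T1 | T2 A | b
  T0 -> b
  T1 -> c
  T2 -> a

CYK table (by increasing span):
  T[0,0] 'a' = {T2}  orig:{}
  T[1,1] 'c' = {T1}  orig:{}
  T[2,2] 'a' = {T2}  orig:{}
  T[0,1] 'ac' = ∅
  T[1,2] 'ca' = {A}
  T[0,2] 'aca' = {B,S}

S ∈ T[0,2] ⇒ YES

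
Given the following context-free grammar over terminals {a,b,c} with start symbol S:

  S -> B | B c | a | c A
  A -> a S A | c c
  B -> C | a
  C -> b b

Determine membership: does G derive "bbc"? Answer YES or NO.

CNF form of G:
  S -> B T1 | T1 A | T2 T2 | a
  A -> T0 X3 | T1 T1
  B -> T2 T2 | a
  C -> T2 T2
  T0 -> a
  T1 -> c
  T2 -> b
  X3 -> S A

CYK table (by increasing span):
  T[0,0] 'b' = {T2}  orig:{}
  T[1,1] 'b' = {T2}  orig:{}
  T[2,2] 'c' = {T1}  orig:{}
  T[0,1] 'bb' = {B,C,S}
  T[1,2] 'bc' = ∅
  T[0,2] 'bbc' = {S}

S ∈ T[0,2] ⇒ YES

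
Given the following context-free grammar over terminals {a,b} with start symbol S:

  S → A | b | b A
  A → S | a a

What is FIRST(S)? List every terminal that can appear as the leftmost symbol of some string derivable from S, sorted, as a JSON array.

FIRST iteration:
pass 1:
  A via A→a a: +{a}
  S via S→A: +{a}
  S via S→b: +{b}
  FIRST[S]={a,b}  FIRST[A]={a}
pass 2:
  A via A→S: +{b}
  FIRST[S]={a,b}  FIRST[A]={a,b}
pass 3: done
  FIRST[S]={a,b}  FIRST[A]={a,b}

FIRST(S) = ["a", "b"]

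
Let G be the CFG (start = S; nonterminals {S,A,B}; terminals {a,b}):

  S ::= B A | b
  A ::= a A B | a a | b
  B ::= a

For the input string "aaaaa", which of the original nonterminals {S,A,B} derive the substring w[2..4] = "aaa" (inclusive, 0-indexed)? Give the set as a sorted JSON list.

Convert to CNF:
  S -> B A | b
  A -> T0 T0 | T0 X1 | b
  B -> a
  T0 -> a
  X1 -> A B

CYK fill, restricted to cells inside w[2..4]:
  [2..2]={B,T0}  "a"  orig:{B}
  [3..3]={B,T0}  "a"  orig:{B}
  [4..4]={B,T0}  "a"  orig:{B}
  [2..3]={A}  "aa"
  [3..4]={A}  "aa"
  [2..4]={S,X1}  "aaa"  orig:{S}

Original NTs in T[2,4] deriving "aaa": ["S"]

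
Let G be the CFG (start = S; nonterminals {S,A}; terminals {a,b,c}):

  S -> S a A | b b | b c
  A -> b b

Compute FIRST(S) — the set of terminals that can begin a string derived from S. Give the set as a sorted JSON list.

Compute FIRST by fixpoint:
[1]
  A via A→b b: +{b}
  S via S→b b: +{b}
  FIRST(S)={b}  FIRST(A)={b}
[2] done
  FIRST(S)={b}  FIRST(A)={b}

FIRST(S) = ["b"]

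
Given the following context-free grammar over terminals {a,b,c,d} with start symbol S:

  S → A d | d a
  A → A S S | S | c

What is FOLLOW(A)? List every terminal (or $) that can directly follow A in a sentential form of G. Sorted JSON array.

FIRST iteration:
[1]
  A via A→c: +{c}
  S via S→A d: +{c}
  S via S→d a: +{d}
  FIRST[S]={c,d}  FIRST[A]={c}
[2]
  A via A→S: +{d}
  FIRST[S]={c,d}  FIRST[A]={c,d}
[3] done
  FIRST[S]={c,d}  FIRST[A]={c,d}

FOLLOW sets:
initialize: $ ∈ FOLLOW(S)
round 1:
  A→A S S: FOLLOW(A) ⊇ FIRST(S) = {c,d}; new: +{c,d}
  A→A S S: FOLLOW(S) ⊇ FIRST(S) = {c,d}; new: +{c,d}
  FOLLOW(S)={$,c,d}  FOLLOW(A)={c,d}
round 2: — fixpoint
  FOLLOW(S)={$,c,d}  FOLLOW(A)={c,d}

FOLLOW(A) = ["c", "d"]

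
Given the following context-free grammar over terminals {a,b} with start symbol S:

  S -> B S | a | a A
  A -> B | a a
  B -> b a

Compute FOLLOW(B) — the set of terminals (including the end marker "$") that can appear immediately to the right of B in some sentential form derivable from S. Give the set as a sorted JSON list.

Compute FIRST by fixpoint:
round 1:
  A via A→a a: +{a}
  B via B→b a: +{b}
  S via S→B S: +{b}
  S via S→a: +{a}
  FIRST[S]={a,b}  FIRST[A]={a}  FIRST[B]={b}
round 2:
  A via A→B: +{b}
  FIRST[S]={a,b}  FIRST[A]={a,b}  FIRST[B]={b}
round 3: done
  FIRST[S]={a,b}  FIRST[A]={a,b}  FIRST[B]={b}

FOLLOW iteration:
FOLLOW(S) := {$}
pass 1:
  S→B S: FOLLOW(B) ⊇ FIRST(S) = {a,b}; new: +{a,b}
  S→a A: FOLLOW(A) ⊇ FOLLOW(S) ⊇ {$}; new: +{$}
  FOLLOW(S)={$}  FOLLOW(A)={$}  FOLLOW(B)={a,b}
pass 2:
  A→B: FOLLOW(B) ⊇ FOLLOW(A) ⊇ {$}; new: +{$}
  FOLLOW(S)={$}  FOLLOW(A)={$}  FOLLOW(B)={$,a,b}
pass 3: done
  FOLLOW(S)={$}  FOLLOW(A)={$}  FOLLOW(B)={$,a,b}

FOLLOW(B) = ["$", "a", "b"]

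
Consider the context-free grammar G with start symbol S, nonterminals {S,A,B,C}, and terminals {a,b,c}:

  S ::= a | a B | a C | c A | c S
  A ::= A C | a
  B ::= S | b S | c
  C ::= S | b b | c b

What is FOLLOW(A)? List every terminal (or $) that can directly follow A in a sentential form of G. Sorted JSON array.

Compute FIRST by fixpoint:
pass 1:
  A via A→a: +{a}
  B via B→b S: +{b}
  B via B→c: +{c}
  C via C→b b: +{b}
  C via C→c b: +{c}
  S via S→a: +{a}
  S via S→c A: +{c}
  S: {a,c}  A: {a}  B: {b,c}  C: {b,c}
pass 2:
  B via B→S: +{a}
  C via C→S: +{a}
  S: {a,c}  A: {a}  B: {a,b,c}  C: {a,b,c}
pass 3: done
  S: {a,c}  A: {a}  B: {a,b,c}  C: {a,b,c}

FOLLOW iteration:
FOLLOW(S) := {$}
pass 1:
  A→A C: FOLLOW(A) ⊇ FIRST(C) = {a,b,c}; new: +{a,b,c}
  A→A C: FOLLOW(C) ⊇ FOLLOW(A) ⊇ {a,b,c}; new: +{a,b,c}
  C→S: FOLLOW(S) ⊇ FOLLOW(C) ⊇ {a,b,c}; new: +{a,b,c}
  S→a B: FOLLOW(B) ⊇ FOLLOW(S) ⊇ {$,a,b,c}; new: +{$,a,b,c}
  S→a C: FOLLOW(C) ⊇ FOLLOW(S) ⊇ {$,a,b,c}; new: +{$}
  S→c A: FOLLOW(A) ⊇ FOLLOW(S) ⊇ {$,a,b,c}; new: +{$}
  FOLLOW(S)={$,a,b,c}  FOLLOW(A)={$,a,b,c}  FOLLOW(B)={$,a,b,c}  FOLLOW(C)={$,a,b,c}
pass 2: (no change)
  FOLLOW(S)={$,a,b,c}  FOLLOW(A)={$,a,b,c}  FOLLOW(B)={$,a,b,c}  FOLLOW(C)={$,a,b,c}

FOLLOW(A) = ["$", "a", "b", "c"]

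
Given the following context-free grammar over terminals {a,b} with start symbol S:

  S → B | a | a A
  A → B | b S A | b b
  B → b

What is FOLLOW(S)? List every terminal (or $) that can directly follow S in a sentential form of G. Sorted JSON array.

FIRST sets, iterate to fixpoint:
pass 1:
  A via A→b S A: +{b}
  B via B→b: +{b}
  S via S→B: +{b}
  S via S→a: +{a}
  FIRST(S)={a,b}  FIRST(A)={b}  FIRST(B)={b}
pass 2: done
  FIRST(S)={a,b}  FIRST(A)={b}  FIRST(B)={b}

Compute FOLLOW by fixpoint:
initialize: $ ∈ FOLLOW(S)
round 1:
  A→b S A: FOLLOW(S) ⊇ FIRST(A) = {b}; new: +{b}
  S→B: FOLLOW(B) ⊇ FOLLOW(S) ⊇ {$,b}; new: +{$,b}
  S→a A: FOLLOW(A) ⊇ FOLLOW(S) ⊇ {$,b}; new: +{$,b}
  FOLLOW(S)={$,b}  FOLLOW(A)={$,b}  FOLLOW(B)={$,b}
round 2: done
  FOLLOW(S)={$,b}  FOLLOW(A)={$,b}  FOLLOW(B)={$,b}

FOLLOW(S) = ["$", "b"]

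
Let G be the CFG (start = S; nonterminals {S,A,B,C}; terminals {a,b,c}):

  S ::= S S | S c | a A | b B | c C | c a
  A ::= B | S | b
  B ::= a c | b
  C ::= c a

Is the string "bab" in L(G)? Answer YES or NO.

Convert to CNF:
  S -> S S | S T0 | T0 C | T0 T1 | T1 A | T2 B
  A -> S S | S T0 | T0 C | T0 T1 | T1 A | T1 T0 | T2 B | b
  B -> T1 T0 | b
  C -> T0 T1
  T0 -> c
  T1 -> a
  T2 -> b

Fill CYK table bottom-up:
  cell(0,0) b: {A,B,T2}  orig:{A,B}
  cell(1,1) a: {T1}  orig:{}
  cell(2,2) b: {A,B,T2}  orig:{A,B}
  cell(0,1) ba: ∅
  cell(1,2) ab: {A,S}
  cell(0,2) bab: ∅

S ∉ T[0,2] ⇒ NO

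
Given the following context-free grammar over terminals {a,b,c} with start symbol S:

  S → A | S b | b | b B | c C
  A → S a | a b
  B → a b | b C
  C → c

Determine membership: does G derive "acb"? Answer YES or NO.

CNF form of G:
  S -> S T0 | S T1 | T0 T1 | T1 B | T2 C | b
  A -> S T0 | T0 T1
  B -> T0 T1 | T1 C
  C -> c
  T0 -> a
  T1 -> b
  T2 -> c

Fill CYK table bottom-up:
  T[0,0] 'a' = {T0}  orig:{}
  T[1,1] 'c' = {C,T2}  orig:{C}
  T[2,2] 'b' = {S,T1}  orig:{S}
  T[0,1] 'ac' = ∅
  T[1,2] 'cb' = ∅
  T[0,2] 'acb' = ∅

S ∉ T[0,2] ⇒ NO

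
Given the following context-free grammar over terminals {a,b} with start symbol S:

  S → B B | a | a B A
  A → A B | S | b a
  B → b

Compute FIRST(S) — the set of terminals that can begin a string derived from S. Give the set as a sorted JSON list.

FIRST iteration:
pass 1:
  A via A→b a: +{b}
  B via B→b: +{b}
  S via S→B B: +{b}
  S via S→a: +{a}
  FIRST[S]={a,b}  FIRST[A]={b}  FIRST[B]={b}
pass 2:
  A via A→S: +{a}
  FIRST[S]={a,b}  FIRST[A]={a,b}  FIRST[B]={b}
pass 3: — fixpoint
  FIRST[S]={a,b}  FIRST[A]={a,b}  FIRST[B]={b}

FIRST(S) = ["a", "b"]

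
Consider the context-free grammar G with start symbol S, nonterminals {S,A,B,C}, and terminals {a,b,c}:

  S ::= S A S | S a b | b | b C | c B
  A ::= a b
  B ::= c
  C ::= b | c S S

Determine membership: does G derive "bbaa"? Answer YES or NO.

Convert to CNF:
  S -> S X4 | S X5 | T1 C | T2 B | b
  A -> T0 T1
  B -> c
  C -> T2 X3 | b
  T0 -> a
  T1 -> b
  T2 -> c
  X3 -> S S
  X4 -> A S
  X5 -> T0 T1

Fill CYK table bottom-up:
  cell(0,0) b: {C,S,T1}  orig:{C,S}
  cell(1,1) b: {C,S,T1}  orig:{C,S}
  cell(2,2) a: {T0}  orig:{}
  cell(3,3) a: {T0}  orig:{}
  cell(0,1) bb: {S,X3}  orig:{S}
  cell(1,2) ba: ∅
  cell(2,3) aa: ∅
  cell(0,2) bba: ∅
  cell(1,3) baa: ∅
  cell(0,3) bbaa: ∅

S ∉ T[0,3] ⇒ NO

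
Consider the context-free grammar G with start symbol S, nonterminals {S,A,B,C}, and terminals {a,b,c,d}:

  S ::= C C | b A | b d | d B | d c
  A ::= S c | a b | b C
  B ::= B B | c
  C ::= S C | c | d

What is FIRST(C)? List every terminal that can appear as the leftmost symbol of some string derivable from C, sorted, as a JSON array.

FIRST iteration:
iter 1:
  A via A→a b: +{a}
  A via A→b C: +{b}
  B via B→c: +{c}
  C via C→c: +{c}
  C via C→d: +{d}
  S via S→C C: +{c,d}
  S via S→b A: +{b}
  S: {b,c,d}  A: {a,b}  B: {c}  C: {c,d}
iter 2:
  A via A→S c: +{c,d}
  C via C→S C: +{b}
  S: {b,c,d}  A: {a,b,c,d}  B: {c}  C: {b,c,d}
iter 3: (no change)
  S: {b,c,d}  A: {a,b,c,d}  B: {c}  C: {b,c,d}

FIRST(C) = ["b", "c", "d"]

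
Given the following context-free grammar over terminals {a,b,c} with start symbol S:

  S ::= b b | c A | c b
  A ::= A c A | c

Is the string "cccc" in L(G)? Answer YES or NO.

Convert to CNF:
  S -> T0 A | T0 T1 | T1 T1
  A -> A X2 | c
  T0 -> c
  T1 -> b
  X2 -> T0 A

Fill CYK table bottom-up:
  T[0,0] 'c' = {A,T0}  orig:{A}
  T[1,1] 'c' = {A,T0}  orig:{A}
  T[2,2] 'c' = {A,T0}  orig:{A}
  T[3,3] 'c' = {A,T0}  orig:{A}
  T[0,1] 'cc' = {S,X2}  orig:{S}
  T[1,2] 'cc' = {S,X2}  orig:{S}
  T[2,3] 'cc' = {S,X2}  orig:{S}
  T[0,2] 'ccc' = {A}
  T[1,3] 'ccc' = {A}
  T[0,3] 'cccc' = {S,X2}  orig:{S}

S ∈ T[0,3] ⇒ YES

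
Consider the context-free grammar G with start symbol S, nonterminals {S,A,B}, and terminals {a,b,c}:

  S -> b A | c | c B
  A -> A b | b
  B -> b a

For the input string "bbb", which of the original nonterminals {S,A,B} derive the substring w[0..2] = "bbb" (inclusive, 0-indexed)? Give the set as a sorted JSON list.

Convert to CNF:
  S -> T0 A | T2 B | c
  A -> A T0 | b
  B -> T0 T1
  T0 -> b
  T1 -> a
  T2 -> c

Fill CYK table bottom-up — only the sub-triangle for w[0..2]:
  T[0,0] 'b' = {A,T0}  orig:{A}
  T[1,1] 'b' = {A,T0}  orig:{A}
  T[2,2] 'b' = {A,T0}  orig:{A}
  T[0,1] 'bb' = {A,S}
  T[1,2] 'bb' = {A,S}
  T[0,2] 'bbb' = {A,S}

Original NTs in T[0,2] deriving "bbb": ["A", "S"]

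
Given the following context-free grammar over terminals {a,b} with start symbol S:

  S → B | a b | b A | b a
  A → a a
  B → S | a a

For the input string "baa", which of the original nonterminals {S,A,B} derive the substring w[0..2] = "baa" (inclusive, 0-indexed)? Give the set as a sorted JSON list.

CNF form of G:
  S -> T0 T0 | T0 T1 | T1 A | T1 T0
  A -> T0 T0
  B -> T0 T0 | T0 T1 | T1 A | T1 T0
  T0 -> a
  T1 -> b

Fill CYK table bottom-up — only the sub-triangle for w[0..2]:
  T[0,0] 'b' = {T1}  orig:{}
  T[1,1] 'a' = {T0}  orig:{}
  T[2,2] 'a' = {T0}  orig:{}
  T[0,1] 'ba' = {B,S}
  T[1,2] 'aa' = {A,B,S}
  T[0,2] 'baa' = {B,S}

Original NTs in T[0,2] deriving "baa": ["B", "S"]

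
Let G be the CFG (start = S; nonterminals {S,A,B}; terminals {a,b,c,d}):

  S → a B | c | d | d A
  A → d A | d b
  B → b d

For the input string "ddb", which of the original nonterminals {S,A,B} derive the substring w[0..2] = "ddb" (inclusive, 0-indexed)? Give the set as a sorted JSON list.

CNF form of G:
  S -> T0 A | T2 B | c | d
  A -> T0 A | T0 T1
  B -> T1 T0
  T0 -> d
  T1 -> b
  T2 -> a

Fill CYK table bottom-up (cells [i..j] with 0 ≤ i ≤ j ≤ 2 only):
  T[0,0] 'd' = {S,T0}  orig:{S}
  T[1,1] 'd' = {S,T0}  orig:{S}
  T[2,2] 'b' = {T1}  orig:{}
  T[0,1] 'dd' = ∅
  T[1,2] 'db' = {A}
  T[0,2] 'ddb' = {A,S}

Original NTs in T[0,2] deriving "ddb": ["A", "S"]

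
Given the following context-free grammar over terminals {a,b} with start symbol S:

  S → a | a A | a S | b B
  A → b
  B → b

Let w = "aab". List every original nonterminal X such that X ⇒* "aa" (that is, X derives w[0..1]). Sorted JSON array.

CNF form of G:
  S -> T0 A | T0 S | T1 B | a
  A -> b
  B -> b
  T0 -> a
  T1 -> b

CYK table (by increasing span) (cells [i..j] with 0 ≤ i ≤ j ≤ 1 only):
  [0..0]={S,T0}  "a"  orig:{S}
  [1..1]={S,T0}  "a"  orig:{S}
  [0..1]={S}  "aa"

Original NTs in T[0,1] deriving "aa": ["S"]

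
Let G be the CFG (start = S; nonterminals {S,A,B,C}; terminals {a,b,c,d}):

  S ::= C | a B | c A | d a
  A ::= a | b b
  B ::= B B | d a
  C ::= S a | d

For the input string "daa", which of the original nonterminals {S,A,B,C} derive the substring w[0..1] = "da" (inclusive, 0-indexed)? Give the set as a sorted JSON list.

Convert to CNF:
  S -> S T2 | T1 T2 | T2 B | T3 A | d
  A -> T0 T0 | a
  B -> B B | T1 T2
  C -> S T2 | d
  T0 -> b
  T1 -> d
  T2 -> a
  T3 -> c

CYK table (by increasing span) (cells [i..j] with 0 ≤ i ≤ j ≤ 1 only):
  [0..0]={C,S,T1}  "d"  orig:{C,S}
  [1..1]={A,T2}  "a"  orig:{A}
  [0..1]={B,C,S}  "da"

Original NTs in T[0,1] deriving "da": ["B", "C", "S"]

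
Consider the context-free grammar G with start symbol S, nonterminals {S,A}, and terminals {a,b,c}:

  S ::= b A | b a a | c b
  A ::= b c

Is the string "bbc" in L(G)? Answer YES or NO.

Convert to CNF:
  S -> T0 A | T0 X3 | T1 T0
  A -> T0 T1
  T0 -> b
  T1 -> c
  T2 -> a
  X3 -> T2 T2

CYK fill:
  cell(0,0) b: {T0}  orig:{}
  cell(1,1) b: {T0}  orig:{}
  cell(2,2) c: {T1}  orig:{}
  cell(0,1) bb: ∅
  cell(1,2) bc: {A}
  cell(0,2) bbc: {S}

S ∈ T[0,2] ⇒ YES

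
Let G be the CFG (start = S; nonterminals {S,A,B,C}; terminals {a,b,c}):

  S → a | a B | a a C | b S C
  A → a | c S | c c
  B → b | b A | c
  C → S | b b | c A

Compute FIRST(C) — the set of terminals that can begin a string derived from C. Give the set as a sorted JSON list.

FIRST iteration:
iter 1:
  A via A→a: +{a}
  A via A→c S: +{c}
  B via B→b: +{b}
  B via B→c: +{c}
  C via C→b b: +{b}
  C via C→c A: +{c}
  S via S→a: +{a}
  S via S→b S C: +{b}
  S: {a,b}  A: {a,c}  B: {b,c}  C: {b,c}
iter 2:
  C via C→S: +{a}
  S: {a,b}  A: {a,c}  B: {b,c}  C: {a,b,c}
iter 3: (stable)
  S: {a,b}  A: {a,c}  B: {b,c}  C: {a,b,c}

FIRST(C) = ["a", "b", "c"]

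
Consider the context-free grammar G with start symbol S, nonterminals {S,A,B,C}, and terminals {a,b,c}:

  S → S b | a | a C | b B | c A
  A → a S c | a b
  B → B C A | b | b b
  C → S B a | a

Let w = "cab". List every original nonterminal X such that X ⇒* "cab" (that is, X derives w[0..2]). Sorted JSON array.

CNF form of G:
  S -> S T2 | T0 C | T1 A | T2 B | a
  A -> T0 T2 | T0 X3
  B -> B X4 | T2 T2 | b
  C -> S X5 | a
  T0 -> a
  T1 -> c
  T2 -> b
  X3 -> S T1
  X4 -> C A
  X5 -> B T0

Fill CYK table bottom-up (cells [i..j] with 0 ≤ i ≤ j ≤ 2 only):
  cell(0,0) c: {T1}  orig:{}
  cell(1,1) a: {C,S,T0}  orig:{C,S}
  cell(2,2) b: {B,T2}  orig:{B}
  cell(0,1) ca: ∅
  cell(1,2) ab: {A,S}
  cell(0,2) cab: {S}

Original NTs in T[0,2] deriving "cab": ["S"]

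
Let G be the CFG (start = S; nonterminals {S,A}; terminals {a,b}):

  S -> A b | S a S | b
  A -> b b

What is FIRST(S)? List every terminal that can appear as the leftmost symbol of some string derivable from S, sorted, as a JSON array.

Compute FIRST by fixpoint:
round 1:
  A via A→b b: +{b}
  S via S→A b: +{b}
  FIRST[S]={b}  FIRST[A]={b}
round 2: done
  FIRST[S]={b}  FIRST[A]={b}

FIRST(S) = ["b"]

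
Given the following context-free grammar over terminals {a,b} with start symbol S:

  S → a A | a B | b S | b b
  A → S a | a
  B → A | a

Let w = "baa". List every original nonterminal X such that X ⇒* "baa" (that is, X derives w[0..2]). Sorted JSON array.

CNF form of G:
  S -> T0 A | T0 B | T1 S | T1 T1
  A -> S T0 | a
  B -> S T0 | a
  T0 -> a
  T1 -> b

CYK table (by increasing span), restricted to cells inside w[0..2]:
  cell(0,0) b: {T1}  orig:{}
  cell(1,1) a: {A,B,T0}  orig:{A,B}
  cell(2,2) a: {A,B,T0}  orig:{A,B}
  cell(0,1) ba: ∅
  cell(1,2) aa: {S}
  cell(0,2) baa: {S}

Original NTs in T[0,2] deriving "baa": ["S"]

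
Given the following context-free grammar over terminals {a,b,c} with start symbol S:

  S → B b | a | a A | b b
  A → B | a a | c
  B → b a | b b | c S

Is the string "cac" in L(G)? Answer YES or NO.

Convert to CNF:
  S -> B T1 | T0 A | T1 T1 | a
  A -> T0 T0 | T1 T0 | T1 T1 | T2 S | c
  B -> T1 T0 | T1 T1 | T2 S
  T0 -> a
  T1 -> b
  T2 -> c

CYK table (by increasing span):
  cell(0,0) c: {A,T2}  orig:{A}
  cell(1,1) a: {S,T0}  orig:{S}
  cell(2,2) c: {A,T2}  orig:{A}
  cell(0,1) ca: {A,B}
  cell(1,2) ac: {S}
  cell(0,2) cac: {A,B}

S ∉ T[0,2] ⇒ NO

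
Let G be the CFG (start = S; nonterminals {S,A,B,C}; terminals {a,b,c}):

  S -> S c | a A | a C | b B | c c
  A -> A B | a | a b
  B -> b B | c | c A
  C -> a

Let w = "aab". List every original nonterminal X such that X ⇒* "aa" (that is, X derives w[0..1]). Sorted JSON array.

Convert to CNF:
  S -> S T2 | T0 A | T0 C | T1 B | T2 T2
  A -> A B | T0 T1 | a
  B -> T1 B | T2 A | c
  C -> a
  T0 -> a
  T1 -> b
  T2 -> c

Fill CYK table bottom-up, restricted to cells inside w[0..1]:
  T[0,0] 'a' = {A,C,T0}  orig:{A,C}
  T[1,1] 'a' = {A,C,T0}  orig:{A,C}
  T[0,1] 'aa' = {S}

Original NTs in T[0,1] deriving "aa": ["S"]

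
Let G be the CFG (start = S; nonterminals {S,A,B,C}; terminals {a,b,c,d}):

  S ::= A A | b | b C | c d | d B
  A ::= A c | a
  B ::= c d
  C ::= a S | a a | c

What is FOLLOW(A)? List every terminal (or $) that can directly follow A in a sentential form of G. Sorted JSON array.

FIRST sets, iterate to fixpoint:
[1]
  A via A→a: +{a}
  B via B→c d: +{c}
  C via C→a S: +{a}
  C via C→c: +{c}
  S via S→A A: +{a}
  S via S→b: +{b}
  S via S→c d: +{c}
  S via S→d B: +{d}
  S: {a,b,c,d}  A: {a}  B: {c}  C: {a,c}
[2] — fixpoint
  S: {a,b,c,d}  A: {a}  B: {c}  C: {a,c}

FOLLOW iteration:
seed FOLLOW(S) with $
[1]
  A→A c: FOLLOW(A) ⊇ FIRST(c) = {c}; new: +{c}
  S→A A: FOLLOW(A) ⊇ FIRST(A) = {a}; new: +{a}
  S→A A: FOLLOW(A) ⊇ FOLLOW(S) ⊇ {$}; new: +{$}
  S→b C: FOLLOW(C) ⊇ FOLLOW(S) ⊇ {$}; new: +{$}
  S→d B: FOLLOW(B) ⊇ FOLLOW(S) ⊇ {$}; new: +{$}
  S: {$}  A: {$,a,c}  B: {$}  C: {$}
[2] (no change)
  S: {$}  A: {$,a,c}  B: {$}  C: {$}

FOLLOW(A) = ["$", "a", "c"]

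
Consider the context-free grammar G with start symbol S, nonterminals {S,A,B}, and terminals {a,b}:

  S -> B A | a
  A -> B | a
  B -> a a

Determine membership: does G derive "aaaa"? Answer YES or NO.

CNF form of G:
  S -> B A | a
  A -> T0 T0 | a
  B -> T0 T0
  T0 -> a

Fill CYK table bottom-up:
  T[0,0] 'a' = {A,S,T0}  orig:{A,S}
  T[1,1] 'a' = {A,S,T0}  orig:{A,S}
  T[2,2] 'a' = {A,S,T0}  orig:{A,S}
  T[3,3] 'a' = {A,S,T0}  orig:{A,S}
  T[0,1] 'aa' = {A,B}
  T[1,2] 'aa' = {A,B}
  T[2,3] 'aa' = {A,B}
  T[0,2] 'aaa' = {S}
  T[1,3] 'aaa' = {S}
  T[0,3] 'aaaa' = {S}

S ∈ T[0,3] ⇒ YES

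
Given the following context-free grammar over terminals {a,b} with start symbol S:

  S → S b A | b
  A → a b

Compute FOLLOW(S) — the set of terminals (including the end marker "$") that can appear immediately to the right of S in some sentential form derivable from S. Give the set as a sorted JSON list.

FIRST iteration:
[1]
  A via A→a b: +{a}
  S via S→b: +{b}
  FIRST[S]={b}  FIRST[A]={a}
[2] done
  FIRST[S]={b}  FIRST[A]={a}

FOLLOW iteration:
FOLLOW(S) := {$}
iter 1:
  S→S b A: FOLLOW(S) ⊇ FIRST(b) = {b}; new: +{b}
  S→S b A: FOLLOW(A) ⊇ FOLLOW(S) ⊇ {$,b}; new: +{$,b}
  FOLLOW[S]={$,b}  FOLLOW[A]={$,b}
iter 2: done
  FOLLOW[S]={$,b}  FOLLOW[A]={$,b}

FOLLOW(S) = ["$", "b"]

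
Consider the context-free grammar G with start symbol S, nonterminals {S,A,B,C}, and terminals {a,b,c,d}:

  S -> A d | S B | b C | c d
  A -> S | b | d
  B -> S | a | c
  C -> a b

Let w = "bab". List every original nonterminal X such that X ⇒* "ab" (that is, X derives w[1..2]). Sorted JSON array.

Convert to CNF:
  S -> A T0 | S B | T1 C | T2 T0
  A -> A T0 | S B | T1 C | T2 T0 | b | d
  B -> A T0 | S B | T1 C | T2 T0 | a | c
  C -> T3 T1
  T0 -> d
  T1 -> b
  T2 -> c
  T3 -> a

Fill CYK table bottom-up (cells [i..j] with 1 ≤ i ≤ j ≤ 2 only):
  cell(1,1) a: {B,T3}  orig:{B}
  cell(2,2) b: {A,T1}  orig:{A}
  cell(1,2) ab: {C}

Original NTs in T[1,2] deriving "ab": ["C"]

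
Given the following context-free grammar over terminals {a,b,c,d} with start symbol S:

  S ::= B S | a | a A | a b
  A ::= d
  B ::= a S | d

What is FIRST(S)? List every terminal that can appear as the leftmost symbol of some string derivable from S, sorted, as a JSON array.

Compute FIRST by fixpoint:
round 1:
  A via A→d: +{d}
  B via B→a S: +{a}
  B via B→d: +{d}
  S via S→B S: +{a,d}
  S: {a,d}  A: {d}  B: {a,d}
round 2: (no change)
  S: {a,d}  A: {d}  B: {a,d}

FIRST(S) = ["a", "d"]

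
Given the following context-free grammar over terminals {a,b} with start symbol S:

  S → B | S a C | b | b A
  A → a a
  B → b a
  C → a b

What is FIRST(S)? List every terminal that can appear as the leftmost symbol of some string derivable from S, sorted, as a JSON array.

Compute FIRST by fixpoint:
round 1:
  A via A→a a: +{a}
  B via B→b a: +{b}
  C via C→a b: +{a}
  S via S→B: +{b}
  S: {b}  A: {a}  B: {b}  C: {a}
round 2: (no change)
  S: {b}  A: {a}  B: {b}  C: {a}

FIRST(S) = ["b"]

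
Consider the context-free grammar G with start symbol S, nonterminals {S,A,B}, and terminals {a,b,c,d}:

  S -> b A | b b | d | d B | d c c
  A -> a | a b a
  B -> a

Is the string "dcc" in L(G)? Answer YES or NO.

Convert to CNF:
  S -> T1 A | T1 T1 | T2 B | T2 X5 | d
  A -> T0 X4 | a
  B -> a
  T0 -> a
  T1 -> b
  T2 -> d
  T3 -> c
  X4 -> T1 T0
  X5 -> T3 T3

CYK fill:
  [0..0]={S,T2}  "d"  orig:{S}
  [1..1]={T3}  "c"  orig:{}
  [2..2]={T3}  "c"  orig:{}
  [0..1]=∅  "dc"
  [1..2]={X5}  "cc"  orig:{}
  [0..2]={S}  "dcc"

S ∈ T[0,2] ⇒ YES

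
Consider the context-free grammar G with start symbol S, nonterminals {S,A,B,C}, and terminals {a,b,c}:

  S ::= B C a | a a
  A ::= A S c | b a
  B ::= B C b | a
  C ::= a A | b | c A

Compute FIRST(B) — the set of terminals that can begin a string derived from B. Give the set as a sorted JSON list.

Compute FIRST by fixpoint:
[1]
  A via A→b a: +{b}
  B via B→a: +{a}
  C via C→a A: +{a}
  C via C→b: +{b}
  C via C→c A: +{c}
  S via S→B C a: +{a}
  FIRST(S)={a}  FIRST(A)={b}  FIRST(B)={a}  FIRST(C)={a,b,c}
[2] (no change)
  FIRST(S)={a}  FIRST(A)={b}  FIRST(B)={a}  FIRST(C)={a,b,c}

FIRST(B) = ["a"]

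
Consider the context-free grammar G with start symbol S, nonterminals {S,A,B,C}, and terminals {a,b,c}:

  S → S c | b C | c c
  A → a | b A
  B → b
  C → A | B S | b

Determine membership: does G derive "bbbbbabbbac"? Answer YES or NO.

Convert to CNF:
  S -> S T1 | T0 C | T1 T1
  A -> T0 A | a
  B -> b
  C -> B S | T0 A | a | b
  T0 -> b
  T1 -> c

CYK table (by increasing span):
  T[0,0] 'b' = {B,C,T0}  orig:{B,C}
  T[1,1] 'b' = {B,C,T0}  orig:{B,C}
  T[2,2] 'b' = {B,C,T0}  orig:{B,C}
  T[3,3] 'b' = {B,C,T0}  orig:{B,C}
  T[4,4] 'b' = {B,C,T0}  orig:{B,C}
  T[5,5] 'a' = {A,C}
  T[6,6] 'b' = {B,C,T0}  orig:{B,C}
  T[7,7] 'b' = {B,C,T0}  orig:{B,C}
  T[8,8] 'b' = {B,C,T0}  orig:{B,C}
  T[9,9] 'a' = {A,C}
  T[10,10] 'c' = {T1}  orig:{}
  T[0,1] 'bb' = {S}
  T[1,2] 'bb' = {S}
  T[2,3] 'bb' = {S}
  T[3,4] 'bb' = {S}
  T[4,5] 'ba' = {A,C,S}
  T[5,6] 'ab' = ∅
  T[6,7] 'bb' = {S}
  T[7,8] 'bb' = {S}
  T[8,9] 'ba' = {A,C,S}
  T[9,10] 'ac' = ∅
  T[0,2] 'bbb' = {C}
  T[1,3] 'bbb' = {C}
  T[2,4] 'bbb' = {C}
  T[3,5] 'bba' = {A,C,S}
  T[4,6] 'bab' = ∅
  T[5,7] 'abb' = ∅
  T[6,8] 'bbb' = {C}
  T[7,9] 'bba' = {A,C,S}
  T[8,10] 'bac' = {S}
  T[0,3] 'bbbb' = {S}
  T[1,4] 'bbbb' = {S}
  T[2,5] 'bbba' = {A,C,S}
  T[3,6] 'bbab' = ∅
  T[4,7] 'babb' = ∅
  T[5,8] 'abbb' = ∅
  T[6,9] 'bbba' = {A,C,S}
  T[7,10] 'bbac' = {C,S}
  T[0,4] 'bbbbb' = {C}
  T[1,5] 'bbbba' = {A,C,S}
  T[2,6] 'bbbab' = ∅
  T[3,7] 'bbabb' = ∅
  T[4,8] 'babbb' = ∅
  T[5,9] 'abbba' = ∅
  T[6,10] 'bbbac' = {C,S}
  T[0,5] 'bbbbba' = {A,C,S}
  T[1,6] 'bbbbab' = ∅
  T[2,7] 'bbbabb' = ∅
  T[3,8] 'bbabbb' = ∅
  T[4,9] 'babbba' = ∅
  T[5,10] 'abbbac' = ∅
  T[0,6] 'bbbbbab' = ∅
  T[1,7] 'bbbbabb' = ∅
  T[2,8] 'bbbabbb' = ∅
  T[3,9] 'bbabbba' = ∅
  T[4,10] 'babbbac' = ∅
  T[0,7] 'bbbbbabb' = ∅
  T[1,8] 'bbbbabbb' = ∅
  T[2,9] 'bbbabbba' = ∅
  T[3,10] 'bbabbbac' = ∅
  T[0,8] 'bbbbbabbb' = ∅
  T[1,9] 'bbbbabbba' = ∅
  T[2,10] 'bbbabbbac' = ∅
  T[0,9] 'bbbbbabbba' = ∅
  T[1,10] 'bbbbabbbac' = ∅
  T[0,10] 'bbbbbabbbac' = ∅

S ∉ T[0,10] ⇒ NO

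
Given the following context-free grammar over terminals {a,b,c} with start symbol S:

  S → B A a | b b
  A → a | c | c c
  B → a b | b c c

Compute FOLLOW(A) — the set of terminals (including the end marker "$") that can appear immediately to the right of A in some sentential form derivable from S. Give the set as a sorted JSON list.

FIRST iteration:
pass 1:
  A via A→a: +{a}
  A via A→c: +{c}
  B via B→a b: +{a}
  B via B→b c c: +{b}
  S via S→B A a: +{a,b}
  FIRST[S]={a,b}  FIRST[A]={a,c}  FIRST[B]={a,b}
pass 2: (no change)
  FIRST[S]={a,b}  FIRST[A]={a,c}  FIRST[B]={a,b}

Compute FOLLOW by fixpoint:
seed FOLLOW(S) with $
[1]
  S→B A a: FOLLOW(B) ⊇ FIRST(A) = {a,c}; new: +{a,c}
  S→B A a: FOLLOW(A) ⊇ FIRST(a) = {a}; new: +{a}
  S: {$}  A: {a}  B: {a,c}
[2] (no change)
  S: {$}  A: {a}  B: {a,c}

FOLLOW(A) = ["a"]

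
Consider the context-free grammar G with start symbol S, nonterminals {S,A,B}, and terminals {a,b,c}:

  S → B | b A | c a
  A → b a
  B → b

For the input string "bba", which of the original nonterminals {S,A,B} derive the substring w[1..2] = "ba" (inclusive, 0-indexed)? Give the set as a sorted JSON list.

CNF form of G:
  S -> T0 A | T2 T1 | b
  A -> T0 T1
  B -> b
  T0 -> b
  T1 -> a
  T2 -> c

Fill CYK table bottom-up, restricted to cells inside w[1..2]:
  [1..1]={B,S,T0}  "b"  orig:{B,S}
  [2..2]={T1}  "a"  orig:{}
  [1..2]={A}  "ba"

Original NTs in T[1,2] deriving "ba": ["A"]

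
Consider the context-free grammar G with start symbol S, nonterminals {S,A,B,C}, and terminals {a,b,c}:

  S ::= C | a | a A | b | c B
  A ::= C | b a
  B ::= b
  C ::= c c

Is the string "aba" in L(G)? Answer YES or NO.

CNF form of G:
  S -> T1 A | T2 B | T2 T2 | a | b
  A -> T0 T1 | T2 T2
  B -> b
  C -> T2 T2
  T0 -> b
  T1 -> a
  T2 -> c

CYK fill:
  T[0,0] 'a' = {S,T1}  orig:{S}
  T[1,1] 'b' = {B,S,T0}  orig:{B,S}
  T[2,2] 'a' = {S,T1}  orig:{S}
  T[0,1] 'ab' = ∅
  T[1,2] 'ba' = {A}
  T[0,2] 'aba' = {S}

S ∈ T[0,2] ⇒ YES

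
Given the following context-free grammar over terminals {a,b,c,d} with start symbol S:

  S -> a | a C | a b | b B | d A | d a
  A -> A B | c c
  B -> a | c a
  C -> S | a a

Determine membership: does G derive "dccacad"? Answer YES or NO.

Convert to CNF:
  S -> T1 C | T1 T2 | T2 B | T3 A | T3 T1 | a
  A -> A B | T0 T0
  B -> T0 T1 | a
  C -> T1 C | T1 T1 | T1 T2 | T2 B | T3 A | T3 T1 | a
  T0 -> c
  T1 -> a
  T2 -> b
  T3 -> d

Fill CYK table bottom-up:
  [0..0]={T3}  "d"  orig:{}
  [1..1]={T0}  "c"  orig:{}
  [2..2]={T0}  "c"  orig:{}
  [3..3]={B,C,S,T1}  "a"  orig:{B,C,S}
  [4..4]={T0}  "c"  orig:{}
  [5..5]={B,C,S,T1}  "a"  orig:{B,C,S}
  [6..6]={T3}  "d"  orig:{}
  [0..1]=∅  "dc"
  [1..2]={A}  "cc"
  [2..3]={B}  "ca"
  [3..4]=∅  "ac"
  [4..5]={B}  "ca"
  [5..6]=∅  "ad"
  [0..2]={C,S}  "dcc"
  [1..3]={A}  "cca"
  [2..4]=∅  "cac"
  [3..5]=∅  "aca"
  [4..6]=∅  "cad"
  [0..3]={C,S}  "dcca"
  [1..4]=∅  "ccac"
  [2..5]=∅  "caca"
  [3..6]=∅  "acad"
  [0..4]=∅  "dccac"
  [1..5]={A}  "ccaca"
  [2..6]=∅  "cacad"
  [0..5]={C,S}  "dccaca"
  [1..6]=∅  "ccacad"
  [0..6]=∅  "dccacad"

S ∉ T[0,6] ⇒ NO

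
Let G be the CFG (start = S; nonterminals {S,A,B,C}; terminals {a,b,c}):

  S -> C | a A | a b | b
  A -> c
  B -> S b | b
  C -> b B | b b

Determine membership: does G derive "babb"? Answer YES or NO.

CNF form of G:
  S -> T0 B | T0 T0 | T1 A | T1 T0 | b
  A -> c
  B -> S T0 | b
  C -> T0 B | T0 T0
  T0 -> b
  T1 -> a

CYK table (by increasing span):
  T[0,0] 'b' = {B,S,T0}  orig:{B,S}
  T[1,1] 'a' = {T1}  orig:{}
  T[2,2] 'b' = {B,S,T0}  orig:{B,S}
  T[3,3] 'b' = {B,S,T0}  orig:{B,S}
  T[0,1] 'ba' = ∅
  T[1,2] 'ab' = {S}
  T[2,3] 'bb' = {B,C,S}
  T[0,2] 'bab' = ∅
  T[1,3] 'abb' = {B}
  T[0,3] 'babb' = {C,S}

S ∈ T[0,3] ⇒ YES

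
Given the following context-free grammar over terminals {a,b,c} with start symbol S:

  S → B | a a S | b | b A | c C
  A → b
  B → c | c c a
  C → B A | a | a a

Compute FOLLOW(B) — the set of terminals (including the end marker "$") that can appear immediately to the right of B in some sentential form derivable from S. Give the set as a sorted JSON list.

FIRST sets, iterate to fixpoint:
[1]
  A via A→b: +{b}
  B via B→c: +{c}
  C via C→B A: +{c}
  C via C→a: +{a}
  S via S→B: +{c}
  S via S→a a S: +{a}
  S via S→b: +{b}
  FIRST[S]={a,b,c}  FIRST[A]={b}  FIRST[B]={c}  FIRST[C]={a,c}
[2] — fixpoint
  FIRST[S]={a,b,c}  FIRST[A]={b}  FIRST[B]={c}  FIRST[C]={a,c}

Compute FOLLOW by fixpoint:
FOLLOW(S) := {$}
iter 1:
  C→B A: FOLLOW(B) ⊇ FIRST(A) = {b}; new: +{b}
  S→B: FOLLOW(B) ⊇ FOLLOW(S) ⊇ {$}; new: +{$}
  S→b A: FOLLOW(A) ⊇ FOLLOW(S) ⊇ {$}; new: +{$}
  S→c C: FOLLOW(C) ⊇ FOLLOW(S) ⊇ {$}; new: +{$}
  FOLLOW(S)={$}  FOLLOW(A)={$}  FOLLOW(B)={$,b}  FOLLOW(C)={$}
iter 2: done
  FOLLOW(S)={$}  FOLLOW(A)={$}  FOLLOW(B)={$,b}  FOLLOW(C)={$}

FOLLOW(B) = ["$", "b"]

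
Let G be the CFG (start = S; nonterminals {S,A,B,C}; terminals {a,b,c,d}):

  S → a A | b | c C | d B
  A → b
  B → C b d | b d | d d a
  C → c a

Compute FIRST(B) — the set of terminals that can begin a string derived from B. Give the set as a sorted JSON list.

FIRST sets, iterate to fixpoint:
pass 1:
  A via A→b: +{b}
  B via B→b d: +{b}
  B via B→d d a: +{d}
  C via C→c a: +{c}
  S via S→a A: +{a}
  S via S→b: +{b}
  S via S→c C: +{c}
  S via S→d B: +{d}
  FIRST[S]={a,b,c,d}  FIRST[A]={b}  FIRST[B]={b,d}  FIRST[C]={c}
pass 2:
  B via B→C b d: +{c}
  FIRST[S]={a,b,c,d}  FIRST[A]={b}  FIRST[B]={b,c,d}  FIRST[C]={c}
pass 3: done
  FIRST[S]={a,b,c,d}  FIRST[A]={b}  FIRST[B]={b,c,d}  FIRST[C]={c}

FIRST(B) = ["b", "c", "d"]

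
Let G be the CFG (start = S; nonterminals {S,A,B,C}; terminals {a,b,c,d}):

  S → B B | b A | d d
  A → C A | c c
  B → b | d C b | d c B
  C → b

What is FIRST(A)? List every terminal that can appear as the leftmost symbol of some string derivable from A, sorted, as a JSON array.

FIRST iteration:
[1]
  A via A→c c: +{c}
  B via B→b: +{b}
  B via B→d C b: +{d}
  C via C→b: +{b}
  S via S→B B: +{b,d}
  FIRST(S)={b,d}  FIRST(A)={c}  FIRST(B)={b,d}  FIRST(C)={b}
[2]
  A via A→C A: +{b}
  FIRST(S)={b,d}  FIRST(A)={b,c}  FIRST(B)={b,d}  FIRST(C)={b}
[3] done
  FIRST(S)={b,d}  FIRST(A)={b,c}  FIRST(B)={b,d}  FIRST(C)={b}

FIRST(A) = ["b", "c"]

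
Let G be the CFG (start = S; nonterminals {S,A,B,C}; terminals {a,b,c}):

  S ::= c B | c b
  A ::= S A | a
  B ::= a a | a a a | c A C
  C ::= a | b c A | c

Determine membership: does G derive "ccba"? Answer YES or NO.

CNF form of G:
  S -> T1 B | T1 T2
  A -> S A | a
  B -> T0 T0 | T0 X3 | T1 X4
  C -> T2 X5 | a | c
  T0 -> a
  T1 -> c
  T2 -> b
  X3 -> T0 T0
  X4 -> A C
  X5 -> T1 A

CYK fill:
  T[0,0] 'c' = {C,T1}  orig:{C}
  T[1,1] 'c' = {C,T1}  orig:{C}
  T[2,2] 'b' = {T2}  orig:{}
  T[3,3] 'a' = {A,C,T0}  orig:{A,C}
  T[0,1] 'cc' = ∅
  T[1,2] 'cb' = {S}
  T[2,3] 'ba' = ∅
  T[0,2] 'ccb' = ∅
  T[1,3] 'cba' = {A}
  T[0,3] 'ccba' = {X5}  orig:{}

S ∉ T[0,3] ⇒ NO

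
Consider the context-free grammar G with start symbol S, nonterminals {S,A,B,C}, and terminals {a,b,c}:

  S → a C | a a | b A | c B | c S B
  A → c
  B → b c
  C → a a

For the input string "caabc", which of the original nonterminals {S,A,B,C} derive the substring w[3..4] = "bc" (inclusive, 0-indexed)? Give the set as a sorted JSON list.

Convert to CNF:
  S -> T0 A | T1 B | T1 X3 | T2 C | T2 T2
  A -> c
  B -> T0 T1
  C -> T2 T2
  T0 -> b
  T1 -> c
  T2 -> a
  X3 -> S B

Fill CYK table bottom-up, restricted to cells inside w[3..4]:
  [3..3]={T0}  "b"  orig:{}
  [4..4]={A,T1}  "c"  orig:{A}
  [3..4]={B,S}  "bc"

Original NTs in T[3,4] deriving "bc": ["B", "S"]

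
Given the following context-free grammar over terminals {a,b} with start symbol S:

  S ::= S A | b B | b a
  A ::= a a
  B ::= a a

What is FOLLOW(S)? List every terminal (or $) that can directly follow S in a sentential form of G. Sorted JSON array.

FIRST iteration:
round 1:
  A via A→a a: +{a}
  B via B→a a: +{a}
  S via S→b B: +{b}
  FIRST[S]={b}  FIRST[A]={a}  FIRST[B]={a}
round 2: (stable)
  FIRST[S]={b}  FIRST[A]={a}  FIRST[B]={a}

FOLLOW iteration:
FOLLOW(S) := {$}
round 1:
  S→S A: FOLLOW(S) ⊇ FIRST(A) = {a}; new: +{a}
  S→S A: FOLLOW(A) ⊇ FOLLOW(S) ⊇ {$,a}; new: +{$,a}
  S→b B: FOLLOW(B) ⊇ FOLLOW(S) ⊇ {$,a}; new: +{$,a}
  FOLLOW(S)={$,a}  FOLLOW(A)={$,a}  FOLLOW(B)={$,a}
round 2: done
  FOLLOW(S)={$,a}  FOLLOW(A)={$,a}  FOLLOW(B)={$,a}

FOLLOW(S) = ["$", "a"]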